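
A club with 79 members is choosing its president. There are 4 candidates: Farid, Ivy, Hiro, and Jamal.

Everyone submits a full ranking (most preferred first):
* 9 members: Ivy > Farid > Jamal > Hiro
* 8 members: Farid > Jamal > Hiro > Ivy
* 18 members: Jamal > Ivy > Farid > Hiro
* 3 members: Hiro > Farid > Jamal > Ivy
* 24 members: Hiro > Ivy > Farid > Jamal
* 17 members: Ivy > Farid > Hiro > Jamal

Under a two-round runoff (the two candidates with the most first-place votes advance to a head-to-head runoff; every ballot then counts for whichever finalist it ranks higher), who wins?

Ivy

Round 1 first-place votes: Farid 8, Ivy 26, Hiro 27, Jamal 18. Hiro and Ivy advance.
Runoff: Hiro is ranked above Ivy on 35 ballots, Ivy above Hiro on 44.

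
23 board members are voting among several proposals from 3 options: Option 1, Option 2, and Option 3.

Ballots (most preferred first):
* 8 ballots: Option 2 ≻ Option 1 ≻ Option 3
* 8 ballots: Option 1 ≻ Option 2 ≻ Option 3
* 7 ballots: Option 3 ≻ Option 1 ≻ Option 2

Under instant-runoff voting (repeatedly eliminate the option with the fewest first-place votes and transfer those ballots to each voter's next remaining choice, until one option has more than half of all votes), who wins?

Option 1

Round 1: Option 1 8, Option 2 8, Option 3 7. Option 3 eliminated.
Round 2: Option 1 15, Option 2 8. Option 1 has a majority (≥12).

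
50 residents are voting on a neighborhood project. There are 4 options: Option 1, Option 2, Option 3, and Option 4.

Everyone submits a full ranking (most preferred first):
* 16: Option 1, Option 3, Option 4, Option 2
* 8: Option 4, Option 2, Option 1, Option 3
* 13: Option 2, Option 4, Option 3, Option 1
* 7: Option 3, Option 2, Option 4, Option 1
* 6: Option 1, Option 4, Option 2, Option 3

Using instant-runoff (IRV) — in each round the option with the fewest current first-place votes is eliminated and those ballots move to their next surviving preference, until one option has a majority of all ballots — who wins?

Option 2

Round 1: Option 1 22, Option 2 13, Option 3 7, Option 4 8. Option 3 eliminated.
Round 2: Option 1 22, Option 2 20, Option 4 8. Option 4 eliminated.
Round 3: Option 1 22, Option 2 28. Option 2 has a majority (≥26).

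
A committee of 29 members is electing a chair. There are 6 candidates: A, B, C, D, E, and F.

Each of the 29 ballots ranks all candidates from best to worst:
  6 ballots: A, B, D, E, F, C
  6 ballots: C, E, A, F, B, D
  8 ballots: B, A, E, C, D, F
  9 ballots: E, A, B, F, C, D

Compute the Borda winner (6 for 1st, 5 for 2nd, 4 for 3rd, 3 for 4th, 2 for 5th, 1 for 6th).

A: 6×6 + 6×4 + 8×5 + 9×5 = 145
B: 6×5 + 6×2 + 8×6 + 9×4 = 126
C: 6×1 + 6×6 + 8×3 + 9×2 = 84
D: 6×4 + 6×1 + 8×2 + 9×1 = 55
E: 6×3 + 6×5 + 8×4 + 9×6 = 134
F: 6×2 + 6×3 + 8×1 + 9×3 = 65

A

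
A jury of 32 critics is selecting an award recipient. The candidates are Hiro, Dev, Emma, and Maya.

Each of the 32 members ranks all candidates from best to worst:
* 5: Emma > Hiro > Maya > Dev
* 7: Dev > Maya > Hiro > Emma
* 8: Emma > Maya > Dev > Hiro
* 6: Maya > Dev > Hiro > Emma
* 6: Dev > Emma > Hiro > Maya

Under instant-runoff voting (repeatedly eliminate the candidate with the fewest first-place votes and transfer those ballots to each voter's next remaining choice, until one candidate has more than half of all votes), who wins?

Dev

Round 1: Hiro 0, Dev 13, Emma 13, Maya 6. Hiro eliminated.
Round 2: Dev 13, Emma 13, Maya 6. Maya eliminated.
Round 3: Dev 19, Emma 13. Dev has a majority (≥17).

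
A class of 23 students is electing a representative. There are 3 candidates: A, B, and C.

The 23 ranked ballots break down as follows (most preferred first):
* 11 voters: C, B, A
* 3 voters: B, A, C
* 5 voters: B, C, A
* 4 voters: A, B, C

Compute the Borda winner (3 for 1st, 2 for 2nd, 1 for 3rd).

B

A: 11×1 + 3×2 + 5×1 + 4×3 = 34
B: 11×2 + 3×3 + 5×3 + 4×2 = 54
C: 11×3 + 3×1 + 5×2 + 4×1 = 50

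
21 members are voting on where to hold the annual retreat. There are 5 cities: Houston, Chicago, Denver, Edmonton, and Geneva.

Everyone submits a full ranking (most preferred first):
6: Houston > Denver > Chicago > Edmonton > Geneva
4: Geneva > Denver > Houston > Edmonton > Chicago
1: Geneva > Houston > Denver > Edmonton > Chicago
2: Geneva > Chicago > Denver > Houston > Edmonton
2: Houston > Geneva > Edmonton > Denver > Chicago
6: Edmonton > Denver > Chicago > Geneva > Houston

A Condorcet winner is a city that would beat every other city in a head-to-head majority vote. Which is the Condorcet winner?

Denver vs Houston: 12–9
Denver vs Chicago: 19–2
Denver vs Edmonton: 13–8
Denver vs Geneva: 12–9
Denver beats every other city.

Denver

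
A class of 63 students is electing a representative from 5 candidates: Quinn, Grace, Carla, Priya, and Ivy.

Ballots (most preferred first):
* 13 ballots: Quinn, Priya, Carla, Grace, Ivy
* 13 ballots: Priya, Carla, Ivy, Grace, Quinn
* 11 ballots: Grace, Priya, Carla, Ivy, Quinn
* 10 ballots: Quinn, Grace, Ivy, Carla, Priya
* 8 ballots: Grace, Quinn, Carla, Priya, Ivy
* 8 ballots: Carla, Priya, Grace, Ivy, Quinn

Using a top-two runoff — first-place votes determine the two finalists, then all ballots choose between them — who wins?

Grace

Round 1 first-place votes: Quinn 23, Grace 19, Carla 8, Priya 13, Ivy 0. Quinn and Grace advance.
Runoff: Quinn is ranked above Grace on 23 ballots, Grace above Quinn on 40.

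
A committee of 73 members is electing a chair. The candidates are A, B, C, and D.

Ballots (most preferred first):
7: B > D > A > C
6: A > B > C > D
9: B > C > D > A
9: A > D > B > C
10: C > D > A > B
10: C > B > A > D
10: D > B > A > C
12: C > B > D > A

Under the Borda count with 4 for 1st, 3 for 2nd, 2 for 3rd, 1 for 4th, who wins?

B

A: 7×2 + 6×4 + 9×1 + 9×4 + 10×2 + 10×2 + 10×2 + 12×1 = 155
B: 7×4 + 6×3 + 9×4 + 9×2 + 10×1 + 10×3 + 10×3 + 12×3 = 206
C: 7×1 + 6×2 + 9×3 + 9×1 + 10×4 + 10×4 + 10×1 + 12×4 = 193
D: 7×3 + 6×1 + 9×2 + 9×3 + 10×3 + 10×1 + 10×4 + 12×2 = 176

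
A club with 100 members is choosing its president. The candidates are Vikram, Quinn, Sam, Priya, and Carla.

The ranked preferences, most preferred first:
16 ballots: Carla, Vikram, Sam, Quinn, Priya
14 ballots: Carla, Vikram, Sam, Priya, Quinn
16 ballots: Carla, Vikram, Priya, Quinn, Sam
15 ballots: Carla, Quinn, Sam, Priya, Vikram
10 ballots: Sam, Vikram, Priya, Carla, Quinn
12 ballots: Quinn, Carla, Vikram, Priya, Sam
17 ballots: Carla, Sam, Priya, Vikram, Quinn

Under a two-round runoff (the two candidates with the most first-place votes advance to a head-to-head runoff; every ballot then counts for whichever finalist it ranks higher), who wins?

Carla

Round 1 first-place votes: Vikram 0, Quinn 12, Sam 10, Priya 0, Carla 78. Carla and Quinn advance.
Runoff: Carla is ranked above Quinn on 88 ballots, Quinn above Carla on 12.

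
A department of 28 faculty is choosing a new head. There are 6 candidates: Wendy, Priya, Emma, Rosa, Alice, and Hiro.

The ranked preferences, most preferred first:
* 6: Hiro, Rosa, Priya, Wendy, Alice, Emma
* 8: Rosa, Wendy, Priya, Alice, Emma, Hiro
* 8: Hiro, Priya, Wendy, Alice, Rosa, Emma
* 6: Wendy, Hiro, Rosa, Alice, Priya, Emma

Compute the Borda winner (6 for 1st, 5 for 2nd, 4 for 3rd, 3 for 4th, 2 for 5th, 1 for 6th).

Wendy: 6×3 + 8×5 + 8×4 + 6×6 = 126
Priya: 6×4 + 8×4 + 8×5 + 6×2 = 108
Emma: 6×1 + 8×2 + 8×1 + 6×1 = 36
Rosa: 6×5 + 8×6 + 8×2 + 6×4 = 118
Alice: 6×2 + 8×3 + 8×3 + 6×3 = 78
Hiro: 6×6 + 8×1 + 8×6 + 6×5 = 122

Wendy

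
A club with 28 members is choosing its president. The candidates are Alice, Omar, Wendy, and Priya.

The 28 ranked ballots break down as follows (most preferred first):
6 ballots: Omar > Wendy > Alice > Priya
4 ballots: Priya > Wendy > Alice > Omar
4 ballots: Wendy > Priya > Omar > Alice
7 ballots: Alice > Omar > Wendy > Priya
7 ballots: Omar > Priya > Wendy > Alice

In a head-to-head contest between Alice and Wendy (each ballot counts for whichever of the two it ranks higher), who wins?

Wendy

Alice is ranked above Wendy on 7 ballots; Wendy above Alice on 21.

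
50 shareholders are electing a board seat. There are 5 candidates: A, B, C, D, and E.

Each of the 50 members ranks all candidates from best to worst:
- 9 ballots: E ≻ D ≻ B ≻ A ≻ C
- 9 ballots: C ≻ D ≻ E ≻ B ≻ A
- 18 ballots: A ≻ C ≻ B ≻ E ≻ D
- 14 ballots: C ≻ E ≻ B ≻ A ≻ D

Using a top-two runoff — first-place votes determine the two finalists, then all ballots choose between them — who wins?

Round 1 first-place votes: A 18, B 0, C 23, D 0, E 9. C and A advance.
Runoff: C is ranked above A on 23 ballots, A above C on 27.

A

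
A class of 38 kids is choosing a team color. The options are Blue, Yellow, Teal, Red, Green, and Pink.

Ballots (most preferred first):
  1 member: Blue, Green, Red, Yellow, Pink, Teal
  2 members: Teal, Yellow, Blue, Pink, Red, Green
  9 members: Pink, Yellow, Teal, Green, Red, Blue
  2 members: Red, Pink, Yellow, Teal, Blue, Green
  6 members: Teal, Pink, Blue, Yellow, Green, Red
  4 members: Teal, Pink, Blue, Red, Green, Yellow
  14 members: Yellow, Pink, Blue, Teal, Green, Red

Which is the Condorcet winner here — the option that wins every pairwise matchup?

Pink vs Blue: 35–3
Pink vs Yellow: 21–17
Pink vs Teal: 26–12
Pink vs Red: 35–3
Pink vs Green: 37–1
Pink beats every other option.

Pink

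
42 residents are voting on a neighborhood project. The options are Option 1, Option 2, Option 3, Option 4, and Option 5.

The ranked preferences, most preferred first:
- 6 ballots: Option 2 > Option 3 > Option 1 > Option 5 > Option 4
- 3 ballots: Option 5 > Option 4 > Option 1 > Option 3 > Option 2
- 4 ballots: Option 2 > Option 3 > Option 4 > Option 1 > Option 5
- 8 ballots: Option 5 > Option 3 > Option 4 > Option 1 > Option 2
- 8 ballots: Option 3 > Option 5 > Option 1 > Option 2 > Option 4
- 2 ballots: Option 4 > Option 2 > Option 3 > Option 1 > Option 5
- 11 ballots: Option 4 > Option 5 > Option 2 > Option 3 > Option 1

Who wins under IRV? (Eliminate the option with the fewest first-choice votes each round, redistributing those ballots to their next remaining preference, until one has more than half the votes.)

Round 1: Option 1 0, Option 2 10, Option 3 8, Option 4 13, Option 5 11. Option 1 eliminated.
Round 2: Option 2 10, Option 3 8, Option 4 13, Option 5 11. Option 3 eliminated.
Round 3: Option 2 10, Option 4 13, Option 5 19. Option 2 eliminated.
Round 4: Option 4 17, Option 5 25. Option 5 has a majority (≥22).

Option 5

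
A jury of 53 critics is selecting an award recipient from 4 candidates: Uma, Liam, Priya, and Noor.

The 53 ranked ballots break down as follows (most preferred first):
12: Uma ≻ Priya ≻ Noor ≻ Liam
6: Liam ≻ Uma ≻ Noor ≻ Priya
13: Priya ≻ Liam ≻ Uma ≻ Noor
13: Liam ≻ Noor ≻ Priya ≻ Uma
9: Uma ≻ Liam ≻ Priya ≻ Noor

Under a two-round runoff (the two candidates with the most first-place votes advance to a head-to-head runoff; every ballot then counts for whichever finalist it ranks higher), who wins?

Liam

Round 1 first-place votes: Uma 21, Liam 19, Priya 13, Noor 0. Uma and Liam advance.
Runoff: Uma is ranked above Liam on 21 ballots, Liam above Uma on 32.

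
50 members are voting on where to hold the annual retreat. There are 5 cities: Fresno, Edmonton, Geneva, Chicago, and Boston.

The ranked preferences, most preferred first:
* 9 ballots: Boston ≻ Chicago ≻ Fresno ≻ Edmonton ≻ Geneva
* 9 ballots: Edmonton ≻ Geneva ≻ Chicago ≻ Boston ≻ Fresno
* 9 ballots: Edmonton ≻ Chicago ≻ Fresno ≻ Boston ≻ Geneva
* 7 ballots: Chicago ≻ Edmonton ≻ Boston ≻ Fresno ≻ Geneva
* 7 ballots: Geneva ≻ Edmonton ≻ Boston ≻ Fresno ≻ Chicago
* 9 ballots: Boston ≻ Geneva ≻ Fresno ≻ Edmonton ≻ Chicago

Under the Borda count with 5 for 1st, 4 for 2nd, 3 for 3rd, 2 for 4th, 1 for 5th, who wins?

Fresno: 9×3 + 9×1 + 9×3 + 7×2 + 7×2 + 9×3 = 118
Edmonton: 9×2 + 9×5 + 9×5 + 7×4 + 7×4 + 9×2 = 182
Geneva: 9×1 + 9×4 + 9×1 + 7×1 + 7×5 + 9×4 = 132
Chicago: 9×4 + 9×3 + 9×4 + 7×5 + 7×1 + 9×1 = 150
Boston: 9×5 + 9×2 + 9×2 + 7×3 + 7×3 + 9×5 = 168

Edmonton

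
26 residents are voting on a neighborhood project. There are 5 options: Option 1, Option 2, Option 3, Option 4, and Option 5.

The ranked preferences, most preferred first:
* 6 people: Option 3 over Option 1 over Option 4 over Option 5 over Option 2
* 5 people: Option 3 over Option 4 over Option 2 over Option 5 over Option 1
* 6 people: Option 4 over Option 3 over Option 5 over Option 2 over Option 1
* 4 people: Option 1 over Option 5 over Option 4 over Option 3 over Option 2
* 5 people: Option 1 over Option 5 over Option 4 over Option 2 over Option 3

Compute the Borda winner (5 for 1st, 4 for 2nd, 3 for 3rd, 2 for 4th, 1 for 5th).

Option 1: 6×4 + 5×1 + 6×1 + 4×5 + 5×5 = 80
Option 2: 6×1 + 5×3 + 6×2 + 4×1 + 5×2 = 47
Option 3: 6×5 + 5×5 + 6×4 + 4×2 + 5×1 = 92
Option 4: 6×3 + 5×4 + 6×5 + 4×3 + 5×3 = 95
Option 5: 6×2 + 5×2 + 6×3 + 4×4 + 5×4 = 76

Option 4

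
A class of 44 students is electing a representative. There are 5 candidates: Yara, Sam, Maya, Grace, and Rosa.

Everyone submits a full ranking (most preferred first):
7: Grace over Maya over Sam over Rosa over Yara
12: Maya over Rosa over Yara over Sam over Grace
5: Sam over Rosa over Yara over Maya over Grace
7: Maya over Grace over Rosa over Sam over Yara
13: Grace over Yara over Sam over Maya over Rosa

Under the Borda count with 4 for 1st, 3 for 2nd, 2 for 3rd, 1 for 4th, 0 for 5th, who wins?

Yara: 7×0 + 12×2 + 5×2 + 7×0 + 13×3 = 73
Sam: 7×2 + 12×1 + 5×4 + 7×1 + 13×2 = 79
Maya: 7×3 + 12×4 + 5×1 + 7×4 + 13×1 = 115
Grace: 7×4 + 12×0 + 5×0 + 7×3 + 13×4 = 101
Rosa: 7×1 + 12×3 + 5×3 + 7×2 + 13×0 = 72

Maya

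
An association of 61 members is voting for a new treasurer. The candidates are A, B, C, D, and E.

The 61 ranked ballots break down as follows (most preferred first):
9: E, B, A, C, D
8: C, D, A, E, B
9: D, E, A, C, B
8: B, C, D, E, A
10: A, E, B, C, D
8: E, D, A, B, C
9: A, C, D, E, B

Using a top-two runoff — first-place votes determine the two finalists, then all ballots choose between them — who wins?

E

Round 1 first-place votes: A 19, B 8, C 8, D 9, E 17. A and E advance.
Runoff: A is ranked above E on 27 ballots, E above A on 34.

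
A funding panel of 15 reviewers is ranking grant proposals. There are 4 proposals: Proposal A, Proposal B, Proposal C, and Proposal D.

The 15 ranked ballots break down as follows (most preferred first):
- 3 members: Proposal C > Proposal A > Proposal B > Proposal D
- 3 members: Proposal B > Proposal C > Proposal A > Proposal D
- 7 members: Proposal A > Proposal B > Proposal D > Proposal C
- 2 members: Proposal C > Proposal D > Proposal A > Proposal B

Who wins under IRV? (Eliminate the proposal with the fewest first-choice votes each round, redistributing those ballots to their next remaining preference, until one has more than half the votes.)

Round 1: Proposal A 7, Proposal B 3, Proposal C 5, Proposal D 0. Proposal D eliminated.
Round 2: Proposal A 7, Proposal B 3, Proposal C 5. Proposal B eliminated.
Round 3: Proposal A 7, Proposal C 8. Proposal C has a majority (≥8).

Proposal C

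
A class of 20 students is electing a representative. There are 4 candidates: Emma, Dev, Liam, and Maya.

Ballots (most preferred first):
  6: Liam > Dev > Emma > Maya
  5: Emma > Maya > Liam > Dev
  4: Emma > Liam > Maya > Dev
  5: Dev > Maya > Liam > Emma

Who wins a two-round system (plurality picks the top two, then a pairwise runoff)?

Liam

Round 1 first-place votes: Emma 9, Dev 5, Liam 6, Maya 0. Emma and Liam advance.
Runoff: Emma is ranked above Liam on 9 ballots, Liam above Emma on 11.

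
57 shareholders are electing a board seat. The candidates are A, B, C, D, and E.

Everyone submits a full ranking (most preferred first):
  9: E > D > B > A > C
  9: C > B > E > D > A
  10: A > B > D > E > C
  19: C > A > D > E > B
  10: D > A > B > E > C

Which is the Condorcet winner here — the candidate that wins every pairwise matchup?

A

A vs B: 39–18
A vs C: 29–28
A vs D: 29–28
A vs E: 39–18
A beats every other candidate.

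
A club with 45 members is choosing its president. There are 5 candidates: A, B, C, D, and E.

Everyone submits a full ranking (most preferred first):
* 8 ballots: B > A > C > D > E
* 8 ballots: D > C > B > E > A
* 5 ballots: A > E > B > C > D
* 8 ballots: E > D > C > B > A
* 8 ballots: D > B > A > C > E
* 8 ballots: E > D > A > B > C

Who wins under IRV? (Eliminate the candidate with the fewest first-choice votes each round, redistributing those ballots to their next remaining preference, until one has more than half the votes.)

D

Round 1: A 5, B 8, C 0, D 16, E 16. C eliminated.
Round 2: A 5, B 8, D 16, E 16. A eliminated.
Round 3: B 8, D 16, E 21. B eliminated.
Round 4: D 24, E 21. D has a majority (≥23).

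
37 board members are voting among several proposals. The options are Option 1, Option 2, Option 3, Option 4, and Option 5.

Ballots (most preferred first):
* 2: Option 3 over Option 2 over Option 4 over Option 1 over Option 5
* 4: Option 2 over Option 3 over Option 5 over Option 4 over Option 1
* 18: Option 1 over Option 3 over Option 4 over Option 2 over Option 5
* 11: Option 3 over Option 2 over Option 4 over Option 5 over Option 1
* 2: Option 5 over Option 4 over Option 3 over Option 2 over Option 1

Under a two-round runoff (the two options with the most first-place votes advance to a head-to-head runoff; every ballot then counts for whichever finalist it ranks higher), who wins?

Option 3

Round 1 first-place votes: Option 1 18, Option 2 4, Option 3 13, Option 4 0, Option 5 2. Option 1 and Option 3 advance.
Runoff: Option 1 is ranked above Option 3 on 18 ballots, Option 3 above Option 1 on 19.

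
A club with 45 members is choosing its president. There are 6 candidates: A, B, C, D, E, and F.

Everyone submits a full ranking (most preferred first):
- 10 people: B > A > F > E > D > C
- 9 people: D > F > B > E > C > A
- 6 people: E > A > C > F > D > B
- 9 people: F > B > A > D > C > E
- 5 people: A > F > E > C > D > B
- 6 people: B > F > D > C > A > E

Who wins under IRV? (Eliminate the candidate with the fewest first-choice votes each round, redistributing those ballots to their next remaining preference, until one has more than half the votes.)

Round 1: A 5, B 16, C 0, D 9, E 6, F 9. C eliminated.
Round 2: A 5, B 16, D 9, E 6, F 9. A eliminated.
Round 3: B 16, D 9, E 6, F 14. E eliminated.
Round 4: B 16, D 9, F 20. D eliminated.
Round 5: B 16, F 29. F has a majority (≥23).

F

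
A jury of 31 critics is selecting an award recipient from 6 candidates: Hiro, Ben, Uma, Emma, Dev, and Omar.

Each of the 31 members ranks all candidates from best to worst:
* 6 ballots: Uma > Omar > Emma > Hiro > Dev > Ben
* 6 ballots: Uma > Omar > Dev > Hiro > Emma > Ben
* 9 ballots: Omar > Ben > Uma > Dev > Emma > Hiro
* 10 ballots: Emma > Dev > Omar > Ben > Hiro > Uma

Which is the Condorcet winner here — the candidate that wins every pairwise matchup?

Omar vs Hiro: 31–0
Omar vs Ben: 31–0
Omar vs Uma: 19–12
Omar vs Emma: 21–10
Omar vs Dev: 21–10
Omar beats every other candidate.

Omar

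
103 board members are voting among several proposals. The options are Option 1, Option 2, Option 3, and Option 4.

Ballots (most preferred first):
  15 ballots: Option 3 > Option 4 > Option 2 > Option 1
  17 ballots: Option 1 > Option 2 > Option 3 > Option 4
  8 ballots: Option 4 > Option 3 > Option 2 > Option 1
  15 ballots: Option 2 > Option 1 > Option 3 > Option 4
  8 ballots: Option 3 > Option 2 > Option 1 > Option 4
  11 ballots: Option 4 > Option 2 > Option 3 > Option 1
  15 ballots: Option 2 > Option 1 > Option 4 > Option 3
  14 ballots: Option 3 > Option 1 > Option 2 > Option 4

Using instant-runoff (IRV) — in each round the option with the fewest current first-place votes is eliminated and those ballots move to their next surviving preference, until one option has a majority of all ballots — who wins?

Round 1: Option 1 17, Option 2 30, Option 3 37, Option 4 19. Option 1 eliminated.
Round 2: Option 2 47, Option 3 37, Option 4 19. Option 4 eliminated.
Round 3: Option 2 58, Option 3 45. Option 2 has a majority (≥52).

Option 2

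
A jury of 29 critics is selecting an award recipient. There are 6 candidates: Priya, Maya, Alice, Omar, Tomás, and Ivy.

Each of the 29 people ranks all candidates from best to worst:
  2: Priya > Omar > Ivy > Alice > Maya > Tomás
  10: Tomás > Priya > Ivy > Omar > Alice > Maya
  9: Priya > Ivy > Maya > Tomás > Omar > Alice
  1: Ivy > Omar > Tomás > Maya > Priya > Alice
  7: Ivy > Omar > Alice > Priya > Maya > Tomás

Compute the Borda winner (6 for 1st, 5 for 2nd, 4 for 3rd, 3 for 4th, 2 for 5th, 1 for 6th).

Ivy

Priya: 2×6 + 10×5 + 9×6 + 1×2 + 7×3 = 139
Maya: 2×2 + 10×1 + 9×4 + 1×3 + 7×2 = 67
Alice: 2×3 + 10×2 + 9×1 + 1×1 + 7×4 = 64
Omar: 2×5 + 10×3 + 9×2 + 1×5 + 7×5 = 98
Tomás: 2×1 + 10×6 + 9×3 + 1×4 + 7×1 = 100
Ivy: 2×4 + 10×4 + 9×5 + 1×6 + 7×6 = 141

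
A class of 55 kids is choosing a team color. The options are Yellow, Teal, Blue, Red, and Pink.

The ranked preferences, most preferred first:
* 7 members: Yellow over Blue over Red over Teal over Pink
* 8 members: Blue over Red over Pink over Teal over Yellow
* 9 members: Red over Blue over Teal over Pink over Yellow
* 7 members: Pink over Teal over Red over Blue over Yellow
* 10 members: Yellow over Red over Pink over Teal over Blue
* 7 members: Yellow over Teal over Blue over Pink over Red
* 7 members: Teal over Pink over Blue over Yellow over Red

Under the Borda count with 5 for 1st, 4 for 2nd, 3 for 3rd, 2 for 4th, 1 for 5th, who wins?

Yellow: 7×5 + 8×1 + 9×1 + 7×1 + 10×5 + 7×5 + 7×2 = 158
Teal: 7×2 + 8×2 + 9×3 + 7×4 + 10×2 + 7×4 + 7×5 = 168
Blue: 7×4 + 8×5 + 9×4 + 7×2 + 10×1 + 7×3 + 7×3 = 170
Red: 7×3 + 8×4 + 9×5 + 7×3 + 10×4 + 7×1 + 7×1 = 173
Pink: 7×1 + 8×3 + 9×2 + 7×5 + 10×3 + 7×2 + 7×4 = 156

Red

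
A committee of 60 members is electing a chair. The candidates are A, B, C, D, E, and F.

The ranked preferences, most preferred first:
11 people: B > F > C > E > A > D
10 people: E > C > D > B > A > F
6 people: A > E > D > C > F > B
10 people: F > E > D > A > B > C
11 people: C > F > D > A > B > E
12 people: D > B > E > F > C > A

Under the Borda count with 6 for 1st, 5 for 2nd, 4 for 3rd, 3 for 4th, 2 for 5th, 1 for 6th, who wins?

A: 11×2 + 10×2 + 6×6 + 10×3 + 11×3 + 12×1 = 153
B: 11×6 + 10×3 + 6×1 + 10×2 + 11×2 + 12×5 = 204
C: 11×4 + 10×5 + 6×3 + 10×1 + 11×6 + 12×2 = 212
D: 11×1 + 10×4 + 6×4 + 10×4 + 11×4 + 12×6 = 231
E: 11×3 + 10×6 + 6×5 + 10×5 + 11×1 + 12×4 = 232
F: 11×5 + 10×1 + 6×2 + 10×6 + 11×5 + 12×3 = 228

E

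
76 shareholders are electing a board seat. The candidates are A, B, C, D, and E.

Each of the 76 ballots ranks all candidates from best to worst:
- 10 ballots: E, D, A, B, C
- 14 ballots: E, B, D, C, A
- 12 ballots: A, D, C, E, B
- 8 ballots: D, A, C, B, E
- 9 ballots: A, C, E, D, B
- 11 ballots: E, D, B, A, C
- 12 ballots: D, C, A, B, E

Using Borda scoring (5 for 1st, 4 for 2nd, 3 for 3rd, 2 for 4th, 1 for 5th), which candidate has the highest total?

A: 10×3 + 14×1 + 12×5 + 8×4 + 9×5 + 11×2 + 12×3 = 239
B: 10×2 + 14×4 + 12×1 + 8×2 + 9×1 + 11×3 + 12×2 = 170
C: 10×1 + 14×2 + 12×3 + 8×3 + 9×4 + 11×1 + 12×4 = 193
D: 10×4 + 14×3 + 12×4 + 8×5 + 9×2 + 11×4 + 12×5 = 292
E: 10×5 + 14×5 + 12×2 + 8×1 + 9×3 + 11×5 + 12×1 = 246

D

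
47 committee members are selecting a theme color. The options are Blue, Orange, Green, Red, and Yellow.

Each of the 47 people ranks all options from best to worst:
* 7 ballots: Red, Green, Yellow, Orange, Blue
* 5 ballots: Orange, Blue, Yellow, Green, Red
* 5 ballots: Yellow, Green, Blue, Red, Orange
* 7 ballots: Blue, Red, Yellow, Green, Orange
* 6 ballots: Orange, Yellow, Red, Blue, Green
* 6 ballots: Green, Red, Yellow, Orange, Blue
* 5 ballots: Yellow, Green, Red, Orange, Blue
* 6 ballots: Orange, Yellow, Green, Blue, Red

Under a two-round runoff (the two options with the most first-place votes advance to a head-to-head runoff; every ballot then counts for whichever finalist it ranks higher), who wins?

Yellow

Round 1 first-place votes: Blue 7, Orange 17, Green 6, Red 7, Yellow 10. Orange and Yellow advance.
Runoff: Orange is ranked above Yellow on 17 ballots, Yellow above Orange on 30.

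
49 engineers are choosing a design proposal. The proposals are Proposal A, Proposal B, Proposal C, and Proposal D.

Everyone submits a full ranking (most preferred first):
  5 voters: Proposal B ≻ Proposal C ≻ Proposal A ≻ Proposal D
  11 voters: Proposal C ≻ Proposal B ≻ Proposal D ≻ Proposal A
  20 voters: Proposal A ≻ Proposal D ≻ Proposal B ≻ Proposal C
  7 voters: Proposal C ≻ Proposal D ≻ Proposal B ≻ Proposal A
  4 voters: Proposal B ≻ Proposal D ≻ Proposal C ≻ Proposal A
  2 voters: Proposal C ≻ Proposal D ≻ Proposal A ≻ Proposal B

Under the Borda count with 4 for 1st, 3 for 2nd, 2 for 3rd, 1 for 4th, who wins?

Proposal D

Proposal A: 5×2 + 11×1 + 20×4 + 7×1 + 4×1 + 2×2 = 116
Proposal B: 5×4 + 11×3 + 20×2 + 7×2 + 4×4 + 2×1 = 125
Proposal C: 5×3 + 11×4 + 20×1 + 7×4 + 4×2 + 2×4 = 123
Proposal D: 5×1 + 11×2 + 20×3 + 7×3 + 4×3 + 2×3 = 126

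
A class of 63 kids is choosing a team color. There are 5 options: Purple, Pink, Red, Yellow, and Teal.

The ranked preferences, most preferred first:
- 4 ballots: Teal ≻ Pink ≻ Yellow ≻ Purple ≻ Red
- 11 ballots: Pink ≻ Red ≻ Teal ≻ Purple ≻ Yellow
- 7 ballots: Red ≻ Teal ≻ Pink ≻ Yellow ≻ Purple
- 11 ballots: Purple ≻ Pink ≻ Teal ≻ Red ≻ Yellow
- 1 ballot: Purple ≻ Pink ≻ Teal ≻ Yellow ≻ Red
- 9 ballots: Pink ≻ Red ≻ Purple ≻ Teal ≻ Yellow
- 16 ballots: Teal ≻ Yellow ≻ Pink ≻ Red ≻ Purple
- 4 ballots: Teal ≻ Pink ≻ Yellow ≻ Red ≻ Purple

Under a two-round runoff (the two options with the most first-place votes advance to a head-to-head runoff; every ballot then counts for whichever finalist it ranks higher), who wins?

Pink

Round 1 first-place votes: Purple 12, Pink 20, Red 7, Yellow 0, Teal 24. Teal and Pink advance.
Runoff: Teal is ranked above Pink on 31 ballots, Pink above Teal on 32.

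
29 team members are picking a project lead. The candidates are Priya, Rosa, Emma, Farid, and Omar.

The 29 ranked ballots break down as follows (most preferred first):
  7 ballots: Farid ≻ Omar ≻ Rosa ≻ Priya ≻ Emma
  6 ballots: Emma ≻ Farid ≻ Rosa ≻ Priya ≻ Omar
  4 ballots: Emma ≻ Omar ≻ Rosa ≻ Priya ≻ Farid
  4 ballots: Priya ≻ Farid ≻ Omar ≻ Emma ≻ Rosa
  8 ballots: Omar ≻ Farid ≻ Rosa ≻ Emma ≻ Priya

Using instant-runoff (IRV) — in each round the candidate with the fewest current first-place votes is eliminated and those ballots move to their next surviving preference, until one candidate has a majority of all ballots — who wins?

Farid

Round 1: Priya 4, Rosa 0, Emma 10, Farid 7, Omar 8. Rosa eliminated.
Round 2: Priya 4, Emma 10, Farid 7, Omar 8. Priya eliminated.
Round 3: Emma 10, Farid 11, Omar 8. Omar eliminated.
Round 4: Emma 10, Farid 19. Farid has a majority (≥15).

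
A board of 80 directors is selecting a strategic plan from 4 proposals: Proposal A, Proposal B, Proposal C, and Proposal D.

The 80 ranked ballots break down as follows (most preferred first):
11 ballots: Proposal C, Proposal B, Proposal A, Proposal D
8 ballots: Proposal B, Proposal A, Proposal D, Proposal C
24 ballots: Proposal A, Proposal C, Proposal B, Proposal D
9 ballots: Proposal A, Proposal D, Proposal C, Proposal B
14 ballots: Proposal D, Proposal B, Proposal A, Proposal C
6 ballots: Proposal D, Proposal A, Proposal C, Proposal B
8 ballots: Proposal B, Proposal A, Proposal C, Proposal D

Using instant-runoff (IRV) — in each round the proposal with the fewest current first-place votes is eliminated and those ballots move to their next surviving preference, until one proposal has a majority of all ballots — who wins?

Proposal B

Round 1: Proposal A 33, Proposal B 16, Proposal C 11, Proposal D 20. Proposal C eliminated.
Round 2: Proposal A 33, Proposal B 27, Proposal D 20. Proposal D eliminated.
Round 3: Proposal A 39, Proposal B 41. Proposal B has a majority (≥41).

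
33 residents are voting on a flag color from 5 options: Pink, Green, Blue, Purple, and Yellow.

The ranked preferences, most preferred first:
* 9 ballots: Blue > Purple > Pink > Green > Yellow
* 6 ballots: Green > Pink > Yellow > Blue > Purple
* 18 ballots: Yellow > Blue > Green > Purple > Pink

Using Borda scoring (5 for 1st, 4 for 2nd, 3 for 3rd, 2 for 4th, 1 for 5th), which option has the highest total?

Pink: 9×3 + 6×4 + 18×1 = 69
Green: 9×2 + 6×5 + 18×3 = 102
Blue: 9×5 + 6×2 + 18×4 = 129
Purple: 9×4 + 6×1 + 18×2 = 78
Yellow: 9×1 + 6×3 + 18×5 = 117

Blue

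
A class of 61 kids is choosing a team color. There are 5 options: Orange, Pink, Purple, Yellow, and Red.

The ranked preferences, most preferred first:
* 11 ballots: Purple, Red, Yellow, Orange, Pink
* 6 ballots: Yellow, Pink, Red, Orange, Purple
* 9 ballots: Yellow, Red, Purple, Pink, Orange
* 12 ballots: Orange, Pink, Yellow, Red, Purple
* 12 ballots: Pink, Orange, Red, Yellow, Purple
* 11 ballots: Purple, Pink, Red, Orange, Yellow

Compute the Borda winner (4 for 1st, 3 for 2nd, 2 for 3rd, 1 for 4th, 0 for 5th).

Orange: 11×1 + 6×1 + 9×0 + 12×4 + 12×3 + 11×1 = 112
Pink: 11×0 + 6×3 + 9×1 + 12×3 + 12×4 + 11×3 = 144
Purple: 11×4 + 6×0 + 9×2 + 12×0 + 12×0 + 11×4 = 106
Yellow: 11×2 + 6×4 + 9×4 + 12×2 + 12×1 + 11×0 = 118
Red: 11×3 + 6×2 + 9×3 + 12×1 + 12×2 + 11×2 = 130

Pink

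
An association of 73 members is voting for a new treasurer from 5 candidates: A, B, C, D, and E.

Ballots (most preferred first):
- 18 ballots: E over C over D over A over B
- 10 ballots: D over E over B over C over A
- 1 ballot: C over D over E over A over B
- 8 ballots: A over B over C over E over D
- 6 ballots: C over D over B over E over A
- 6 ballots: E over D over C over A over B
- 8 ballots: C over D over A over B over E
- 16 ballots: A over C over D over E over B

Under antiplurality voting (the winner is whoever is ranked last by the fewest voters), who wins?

C

Last-place votes: A 16, B 41, C 0, D 8, E 8.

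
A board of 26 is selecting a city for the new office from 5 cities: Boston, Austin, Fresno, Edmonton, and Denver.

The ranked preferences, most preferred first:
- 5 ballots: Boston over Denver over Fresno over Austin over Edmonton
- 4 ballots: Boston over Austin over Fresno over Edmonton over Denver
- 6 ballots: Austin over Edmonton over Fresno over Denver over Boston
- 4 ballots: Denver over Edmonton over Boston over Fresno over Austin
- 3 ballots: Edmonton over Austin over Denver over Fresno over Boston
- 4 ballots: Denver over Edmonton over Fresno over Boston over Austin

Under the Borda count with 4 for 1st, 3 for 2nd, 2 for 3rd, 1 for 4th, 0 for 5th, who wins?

Boston: 5×4 + 4×4 + 6×0 + 4×2 + 3×0 + 4×1 = 48
Austin: 5×1 + 4×3 + 6×4 + 4×0 + 3×3 + 4×0 = 50
Fresno: 5×2 + 4×2 + 6×2 + 4×1 + 3×1 + 4×2 = 45
Edmonton: 5×0 + 4×1 + 6×3 + 4×3 + 3×4 + 4×3 = 58
Denver: 5×3 + 4×0 + 6×1 + 4×4 + 3×2 + 4×4 = 59

Denver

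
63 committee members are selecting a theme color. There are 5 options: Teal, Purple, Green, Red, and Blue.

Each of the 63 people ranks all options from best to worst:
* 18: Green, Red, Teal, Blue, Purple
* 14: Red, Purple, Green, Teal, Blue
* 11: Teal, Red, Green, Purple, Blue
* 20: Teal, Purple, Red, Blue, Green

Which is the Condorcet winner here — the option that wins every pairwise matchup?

Red vs Teal: 32–31
Red vs Purple: 43–20
Red vs Green: 45–18
Red vs Blue: 63–0
Red beats every other option.

Red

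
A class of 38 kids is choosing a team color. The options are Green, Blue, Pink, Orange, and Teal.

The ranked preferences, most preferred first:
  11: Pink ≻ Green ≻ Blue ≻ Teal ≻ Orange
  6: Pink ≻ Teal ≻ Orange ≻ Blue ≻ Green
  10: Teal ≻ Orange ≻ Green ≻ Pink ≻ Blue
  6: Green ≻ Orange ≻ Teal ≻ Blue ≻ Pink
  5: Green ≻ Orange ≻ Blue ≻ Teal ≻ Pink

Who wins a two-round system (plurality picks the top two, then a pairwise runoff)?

Round 1 first-place votes: Green 11, Blue 0, Pink 17, Orange 0, Teal 10. Pink and Green advance.
Runoff: Pink is ranked above Green on 17 ballots, Green above Pink on 21.

Green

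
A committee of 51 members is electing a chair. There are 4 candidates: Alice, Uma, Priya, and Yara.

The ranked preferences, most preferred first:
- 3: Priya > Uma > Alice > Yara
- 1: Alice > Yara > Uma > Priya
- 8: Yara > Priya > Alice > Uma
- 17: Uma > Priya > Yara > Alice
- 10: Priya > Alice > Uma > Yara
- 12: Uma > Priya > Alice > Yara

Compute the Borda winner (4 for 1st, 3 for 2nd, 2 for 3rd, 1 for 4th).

Alice: 3×2 + 1×4 + 8×2 + 17×1 + 10×3 + 12×2 = 97
Uma: 3×3 + 1×2 + 8×1 + 17×4 + 10×2 + 12×4 = 155
Priya: 3×4 + 1×1 + 8×3 + 17×3 + 10×4 + 12×3 = 164
Yara: 3×1 + 1×3 + 8×4 + 17×2 + 10×1 + 12×1 = 94

Priya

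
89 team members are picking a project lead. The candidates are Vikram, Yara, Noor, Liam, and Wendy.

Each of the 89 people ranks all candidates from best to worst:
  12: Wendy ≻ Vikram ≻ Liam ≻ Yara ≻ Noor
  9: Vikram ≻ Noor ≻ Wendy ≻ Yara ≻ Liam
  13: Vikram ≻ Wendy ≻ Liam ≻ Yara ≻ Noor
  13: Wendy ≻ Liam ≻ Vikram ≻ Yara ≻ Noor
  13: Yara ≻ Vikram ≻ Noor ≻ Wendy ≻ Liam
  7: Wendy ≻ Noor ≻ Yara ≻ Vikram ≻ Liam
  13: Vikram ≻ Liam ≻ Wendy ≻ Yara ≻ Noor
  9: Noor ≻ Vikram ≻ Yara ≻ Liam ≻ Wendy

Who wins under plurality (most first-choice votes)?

First-place votes: Vikram 35, Yara 13, Noor 9, Liam 0, Wendy 32.

Vikram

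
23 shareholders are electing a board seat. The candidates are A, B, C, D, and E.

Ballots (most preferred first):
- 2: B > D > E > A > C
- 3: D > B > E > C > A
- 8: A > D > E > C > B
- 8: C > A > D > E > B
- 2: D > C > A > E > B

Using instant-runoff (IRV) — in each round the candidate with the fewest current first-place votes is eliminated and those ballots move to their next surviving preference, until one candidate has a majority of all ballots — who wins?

C

Round 1: A 8, B 2, C 8, D 5, E 0. E eliminated.
Round 2: A 8, B 2, C 8, D 5. B eliminated.
Round 3: A 8, C 8, D 7. D eliminated.
Round 4: A 10, C 13. C has a majority (≥12).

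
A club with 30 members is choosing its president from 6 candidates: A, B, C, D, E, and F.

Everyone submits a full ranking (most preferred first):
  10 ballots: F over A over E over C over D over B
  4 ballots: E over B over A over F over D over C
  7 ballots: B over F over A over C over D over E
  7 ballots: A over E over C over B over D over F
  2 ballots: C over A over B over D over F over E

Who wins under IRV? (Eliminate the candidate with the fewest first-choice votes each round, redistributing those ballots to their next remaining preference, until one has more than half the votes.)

Round 1: A 7, B 7, C 2, D 0, E 4, F 10. D eliminated.
Round 2: A 7, B 7, C 2, E 4, F 10. C eliminated.
Round 3: A 9, B 7, E 4, F 10. E eliminated.
Round 4: A 9, B 11, F 10. A eliminated.
Round 5: B 20, F 10. B has a majority (≥16).

B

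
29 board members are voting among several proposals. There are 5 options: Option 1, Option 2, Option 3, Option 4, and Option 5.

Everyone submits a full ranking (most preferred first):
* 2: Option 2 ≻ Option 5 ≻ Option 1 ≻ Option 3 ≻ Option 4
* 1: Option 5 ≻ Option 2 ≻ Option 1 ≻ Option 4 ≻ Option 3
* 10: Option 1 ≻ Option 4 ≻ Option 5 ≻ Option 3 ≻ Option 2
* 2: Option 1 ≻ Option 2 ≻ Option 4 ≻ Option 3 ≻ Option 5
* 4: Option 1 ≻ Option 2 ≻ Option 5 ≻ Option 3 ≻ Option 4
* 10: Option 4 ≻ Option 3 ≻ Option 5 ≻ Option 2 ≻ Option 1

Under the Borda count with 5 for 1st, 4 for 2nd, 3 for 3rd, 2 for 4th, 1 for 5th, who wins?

Option 4

Option 1: 2×3 + 1×3 + 10×5 + 2×5 + 4×5 + 10×1 = 99
Option 2: 2×5 + 1×4 + 10×1 + 2×4 + 4×4 + 10×2 = 68
Option 3: 2×2 + 1×1 + 10×2 + 2×2 + 4×2 + 10×4 = 77
Option 4: 2×1 + 1×2 + 10×4 + 2×3 + 4×1 + 10×5 = 104
Option 5: 2×4 + 1×5 + 10×3 + 2×1 + 4×3 + 10×3 = 87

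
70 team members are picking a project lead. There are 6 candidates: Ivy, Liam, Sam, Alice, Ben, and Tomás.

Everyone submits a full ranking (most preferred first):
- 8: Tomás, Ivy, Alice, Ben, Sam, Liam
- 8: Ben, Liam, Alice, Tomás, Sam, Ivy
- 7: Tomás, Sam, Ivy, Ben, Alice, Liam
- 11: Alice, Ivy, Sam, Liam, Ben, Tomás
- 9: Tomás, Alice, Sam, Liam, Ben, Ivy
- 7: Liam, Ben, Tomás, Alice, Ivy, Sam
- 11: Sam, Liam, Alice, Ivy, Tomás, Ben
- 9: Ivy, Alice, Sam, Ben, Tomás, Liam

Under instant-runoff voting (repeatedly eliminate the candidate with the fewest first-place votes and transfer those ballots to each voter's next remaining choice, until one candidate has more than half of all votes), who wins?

Alice

Round 1: Ivy 9, Liam 7, Sam 11, Alice 11, Ben 8, Tomás 24. Liam eliminated.
Round 2: Ivy 9, Sam 11, Alice 11, Ben 15, Tomás 24. Ivy eliminated.
Round 3: Sam 11, Alice 20, Ben 15, Tomás 24. Sam eliminated.
Round 4: Alice 31, Ben 15, Tomás 24. Ben eliminated.
Round 5: Alice 39, Tomás 31. Alice has a majority (≥36).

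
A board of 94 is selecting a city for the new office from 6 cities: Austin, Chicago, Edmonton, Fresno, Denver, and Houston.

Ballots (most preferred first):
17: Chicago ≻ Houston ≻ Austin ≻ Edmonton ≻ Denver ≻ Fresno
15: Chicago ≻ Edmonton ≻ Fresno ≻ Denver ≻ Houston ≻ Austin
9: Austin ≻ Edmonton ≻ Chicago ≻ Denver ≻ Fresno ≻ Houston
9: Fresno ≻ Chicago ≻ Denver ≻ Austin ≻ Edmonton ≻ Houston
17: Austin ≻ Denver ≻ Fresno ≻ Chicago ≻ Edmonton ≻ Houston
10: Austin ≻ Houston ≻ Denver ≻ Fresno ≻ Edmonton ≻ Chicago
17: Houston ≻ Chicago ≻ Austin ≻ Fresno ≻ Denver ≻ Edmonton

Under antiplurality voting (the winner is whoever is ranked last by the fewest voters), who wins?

Last-place votes: Austin 15, Chicago 10, Edmonton 17, Fresno 17, Denver 0, Houston 35.

Denver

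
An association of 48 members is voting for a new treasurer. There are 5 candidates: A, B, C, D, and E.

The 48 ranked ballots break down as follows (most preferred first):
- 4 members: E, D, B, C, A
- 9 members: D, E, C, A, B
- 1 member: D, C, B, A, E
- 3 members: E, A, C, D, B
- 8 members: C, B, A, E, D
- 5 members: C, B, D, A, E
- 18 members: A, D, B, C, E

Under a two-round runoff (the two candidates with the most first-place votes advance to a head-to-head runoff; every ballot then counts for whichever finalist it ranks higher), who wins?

Round 1 first-place votes: A 18, B 0, C 13, D 10, E 7. A and C advance.
Runoff: A is ranked above C on 21 ballots, C above A on 27.

C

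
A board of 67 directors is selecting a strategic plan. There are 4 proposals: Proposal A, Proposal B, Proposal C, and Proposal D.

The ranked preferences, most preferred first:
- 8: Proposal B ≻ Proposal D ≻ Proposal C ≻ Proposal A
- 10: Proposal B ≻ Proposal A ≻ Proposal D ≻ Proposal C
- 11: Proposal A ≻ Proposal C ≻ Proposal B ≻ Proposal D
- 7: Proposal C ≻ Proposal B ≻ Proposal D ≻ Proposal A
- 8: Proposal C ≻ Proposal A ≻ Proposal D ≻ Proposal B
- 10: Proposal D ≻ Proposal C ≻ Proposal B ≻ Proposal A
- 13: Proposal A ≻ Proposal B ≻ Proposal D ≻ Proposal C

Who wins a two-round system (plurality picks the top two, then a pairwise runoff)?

Proposal B

Round 1 first-place votes: Proposal A 24, Proposal B 18, Proposal C 15, Proposal D 10. Proposal A and Proposal B advance.
Runoff: Proposal A is ranked above Proposal B on 32 ballots, Proposal B above Proposal A on 35.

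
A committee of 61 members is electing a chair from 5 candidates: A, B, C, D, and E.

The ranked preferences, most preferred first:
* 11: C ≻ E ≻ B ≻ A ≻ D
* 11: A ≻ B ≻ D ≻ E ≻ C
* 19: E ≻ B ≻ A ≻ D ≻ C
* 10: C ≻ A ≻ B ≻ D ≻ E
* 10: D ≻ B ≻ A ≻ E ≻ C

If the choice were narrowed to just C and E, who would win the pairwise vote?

C is ranked above E on 21 ballots; E above C on 40.

E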